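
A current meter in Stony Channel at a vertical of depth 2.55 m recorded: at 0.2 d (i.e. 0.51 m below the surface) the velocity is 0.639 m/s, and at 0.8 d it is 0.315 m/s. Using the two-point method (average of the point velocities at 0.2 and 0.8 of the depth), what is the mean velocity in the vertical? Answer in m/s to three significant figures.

v̄ = (0.639 + 0.315) / 2 = 0.4770 m/s

0.477 m/s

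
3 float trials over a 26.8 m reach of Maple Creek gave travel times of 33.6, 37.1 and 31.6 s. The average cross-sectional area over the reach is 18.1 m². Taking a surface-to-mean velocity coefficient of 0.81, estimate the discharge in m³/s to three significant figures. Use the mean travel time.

t̄ = (33.6 + 37.1 + 31.6) / 3 = 34.1 s
v_surface = L / t̄ = 26.8 / 34.1 = 0.7859 m/s
v_mean = 0.81 × 0.7859 = 0.6366 m/s
Q = A × v_mean = 18.1 × 0.6366 = 11.52 m³/s

11.5 m³/s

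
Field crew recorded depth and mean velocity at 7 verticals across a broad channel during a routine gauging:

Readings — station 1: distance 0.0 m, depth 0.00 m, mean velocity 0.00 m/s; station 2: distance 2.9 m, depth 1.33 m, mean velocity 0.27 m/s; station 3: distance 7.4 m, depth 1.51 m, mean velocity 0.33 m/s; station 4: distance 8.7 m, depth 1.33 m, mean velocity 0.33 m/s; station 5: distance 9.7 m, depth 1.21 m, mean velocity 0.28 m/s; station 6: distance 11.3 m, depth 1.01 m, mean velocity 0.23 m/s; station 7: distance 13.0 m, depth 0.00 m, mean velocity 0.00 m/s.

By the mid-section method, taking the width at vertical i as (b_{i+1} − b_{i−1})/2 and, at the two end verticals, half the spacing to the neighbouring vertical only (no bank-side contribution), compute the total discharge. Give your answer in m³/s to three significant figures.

w_2 = (7.4 − 0.0)/2 = 3.7 m; q_2 = 0.27 × 1.33 × 3.7 = 1.329 m³/s
w_3 = (8.7 − 2.9)/2 = 2.9 m; q_3 = 0.33 × 1.51 × 2.9 = 1.445 m³/s
w_4 = (9.7 − 7.4)/2 = 1.15 m; q_4 = 0.33 × 1.33 × 1.15 = 0.5047 m³/s
w_5 = (11.3 − 8.7)/2 = 1.3 m; q_5 = 0.28 × 1.21 × 1.3 = 0.4404 m³/s
w_6 = (13.0 − 9.7)/2 = 1.65 m; q_6 = 0.23 × 1.01 × 1.65 = 0.3833 m³/s
Stations 1, 7 contribute zero (depth or velocity is 0).
Q = Σ qᵢ = 4.102 m³/s

4.10 m³/s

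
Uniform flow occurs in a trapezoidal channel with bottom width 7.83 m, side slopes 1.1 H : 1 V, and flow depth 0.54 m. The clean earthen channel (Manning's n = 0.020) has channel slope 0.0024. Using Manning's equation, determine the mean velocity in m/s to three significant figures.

1.51 m/s

A = (b + z·y)·y = (7.83 + 1.1×0.54)×0.54 = 4.549 m²
P = b + 2y√(1+z²) = 7.83 + 2×0.54×√(1+1.1²) = 9.436 m
R = A/P = 4.549/9.436 = 0.4821 m
Q = (1/n)·A·R^(2/3)·S^(1/2) = (1/0.020) × 4.549 × 0.4821^(2/3) × 0.0024^(1/2) = 6.851 m³/s
V = Q/A = 6.851/4.549 = 1.506 m/s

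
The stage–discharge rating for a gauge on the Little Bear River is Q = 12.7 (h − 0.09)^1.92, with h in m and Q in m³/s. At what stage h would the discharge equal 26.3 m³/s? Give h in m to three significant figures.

h − h₀ = (Q/C)^(1/b) = (26.3/12.7)^(1/1.92) = 1.461 m
h = 0.09 + 1.461 = 1.551 m

1.55 m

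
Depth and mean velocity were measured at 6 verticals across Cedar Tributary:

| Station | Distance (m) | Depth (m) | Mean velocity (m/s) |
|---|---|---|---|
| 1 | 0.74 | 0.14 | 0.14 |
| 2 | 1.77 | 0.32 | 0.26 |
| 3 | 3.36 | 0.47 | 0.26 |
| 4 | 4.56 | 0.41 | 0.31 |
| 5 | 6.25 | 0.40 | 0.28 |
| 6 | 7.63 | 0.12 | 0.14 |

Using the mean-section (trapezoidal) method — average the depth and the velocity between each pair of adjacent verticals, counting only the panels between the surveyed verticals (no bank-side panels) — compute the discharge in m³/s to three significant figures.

Panel 1-2: Δb = 1.03 m, d̄ = (0.14+0.32)/2 = 0.23, v̄ = (0.14+0.26)/2 = 0.2 → q = 1.03×0.23×0.2 = 0.04738 m³/s
Panel 2-3: Δb = 1.59 m, d̄ = (0.32+0.47)/2 = 0.395, v̄ = (0.26+0.26)/2 = 0.26 → q = 1.59×0.395×0.26 = 0.1633 m³/s
Panel 3-4: Δb = 1.2 m, d̄ = (0.47+0.41)/2 = 0.44, v̄ = (0.26+0.31)/2 = 0.285 → q = 1.2×0.44×0.285 = 0.1505 m³/s
Panel 4-5: Δb = 1.69 m, d̄ = (0.41+0.40)/2 = 0.405, v̄ = (0.31+0.28)/2 = 0.295 → q = 1.69×0.405×0.295 = 0.2019 m³/s
Panel 5-6: Δb = 1.38 m, d̄ = (0.40+0.12)/2 = 0.26, v̄ = (0.28+0.14)/2 = 0.21 → q = 1.38×0.26×0.21 = 0.07535 m³/s
Q = Σ q = 0.6384 m³/s

0.638 m³/s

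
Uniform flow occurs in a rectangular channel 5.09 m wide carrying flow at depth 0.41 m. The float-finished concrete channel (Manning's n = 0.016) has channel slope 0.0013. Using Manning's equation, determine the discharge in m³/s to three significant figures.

A = b·y = 5.09 × 0.41 = 2.087 m²
P = b + 2y = 5.09 + 2×0.41 = 5.910 m
R = A/P = 2.087/5.910 = 0.3531 m
Q = (1/n)·A·R^(2/3)·S^(1/2) = (1/0.016) × 2.087 × 0.3531^(2/3) × 0.0013^(1/2) = 2.349 m³/s

2.35 m³/s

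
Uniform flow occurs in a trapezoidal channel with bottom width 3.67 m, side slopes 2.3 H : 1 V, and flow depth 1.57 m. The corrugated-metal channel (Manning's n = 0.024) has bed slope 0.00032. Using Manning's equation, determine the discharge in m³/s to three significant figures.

8.46 m³/s

A = (b + z·y)·y = (3.67 + 2.3×1.57)×1.57 = 11.43 m²
P = b + 2y√(1+z²) = 3.67 + 2×1.57×√(1+2.3²) = 11.55 m
R = A/P = 11.43/11.55 = 0.9901 m
Q = (1/n)·A·R^(2/3)·S^(1/2) = (1/0.024) × 11.43 × 0.9901^(2/3) × 0.00032^(1/2) = 8.464 m³/s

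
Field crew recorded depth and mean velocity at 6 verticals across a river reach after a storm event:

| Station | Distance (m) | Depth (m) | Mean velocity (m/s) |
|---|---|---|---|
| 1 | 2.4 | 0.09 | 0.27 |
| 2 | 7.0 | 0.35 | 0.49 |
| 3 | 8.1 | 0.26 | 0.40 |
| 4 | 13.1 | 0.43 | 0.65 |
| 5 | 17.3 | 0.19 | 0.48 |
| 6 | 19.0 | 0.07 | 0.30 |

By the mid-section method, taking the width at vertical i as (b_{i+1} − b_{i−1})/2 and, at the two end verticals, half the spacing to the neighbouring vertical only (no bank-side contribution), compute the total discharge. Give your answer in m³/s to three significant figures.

w_1 = (7.0 − 2.4)/2 = 2.3 m; q_1 = 0.27 × 0.09 × 2.3 = 0.05589 m³/s
w_2 = (8.1 − 2.4)/2 = 2.85 m; q_2 = 0.49 × 0.35 × 2.85 = 0.4888 m³/s
w_3 = (13.1 − 7.0)/2 = 3.05 m; q_3 = 0.40 × 0.26 × 3.05 = 0.3172 m³/s
w_4 = (17.3 − 8.1)/2 = 4.6 m; q_4 = 0.65 × 0.43 × 4.6 = 1.286 m³/s
w_5 = (19.0 − 13.1)/2 = 2.95 m; q_5 = 0.48 × 0.19 × 2.95 = 0.2690 m³/s
w_6 = (19.0 − 17.3)/2 = 0.85 m; q_6 = 0.30 × 0.07 × 0.85 = 0.01785 m³/s
Q = Σ qᵢ = 2.434 m³/s

2.43 m³/s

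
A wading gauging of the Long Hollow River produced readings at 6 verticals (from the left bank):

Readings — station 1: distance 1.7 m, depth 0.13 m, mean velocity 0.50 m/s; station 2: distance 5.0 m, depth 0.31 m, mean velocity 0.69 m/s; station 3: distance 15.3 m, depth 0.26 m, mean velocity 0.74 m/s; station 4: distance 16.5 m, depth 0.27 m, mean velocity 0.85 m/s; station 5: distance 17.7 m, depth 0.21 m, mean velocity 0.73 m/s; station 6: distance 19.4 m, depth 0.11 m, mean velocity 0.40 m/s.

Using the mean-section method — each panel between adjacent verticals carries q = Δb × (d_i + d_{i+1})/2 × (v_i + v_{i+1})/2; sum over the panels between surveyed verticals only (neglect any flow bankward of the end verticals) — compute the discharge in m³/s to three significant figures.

Panel 1-2: Δb = 3.3 m, d̄ = (0.13+0.31)/2 = 0.22, v̄ = (0.50+0.69)/2 = 0.595 → q = 3.3×0.22×0.595 = 0.4320 m³/s
Panel 2-3: Δb = 10.3 m, d̄ = (0.31+0.26)/2 = 0.285, v̄ = (0.69+0.74)/2 = 0.715 → q = 10.3×0.285×0.715 = 2.099 m³/s
Panel 3-4: Δb = 1.2 m, d̄ = (0.26+0.27)/2 = 0.265, v̄ = (0.74+0.85)/2 = 0.795 → q = 1.2×0.265×0.795 = 0.2528 m³/s
Panel 4-5: Δb = 1.2 m, d̄ = (0.27+0.21)/2 = 0.24, v̄ = (0.85+0.73)/2 = 0.79 → q = 1.2×0.24×0.79 = 0.2275 m³/s
Panel 5-6: Δb = 1.7 m, d̄ = (0.21+0.11)/2 = 0.16, v̄ = (0.73+0.40)/2 = 0.565 → q = 1.7×0.16×0.565 = 0.1537 m³/s
Q = Σ q = 3.165 m³/s

3.16 m³/s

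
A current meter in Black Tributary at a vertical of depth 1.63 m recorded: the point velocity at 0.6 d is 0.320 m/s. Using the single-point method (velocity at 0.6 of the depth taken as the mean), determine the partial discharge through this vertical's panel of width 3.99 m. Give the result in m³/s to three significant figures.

v̄ = v₀.₆ = 0.320 m/s
q = v̄ × d × w = 0.3200 × 1.63 × 3.99 = 2.081 m³/s

2.08 m³/s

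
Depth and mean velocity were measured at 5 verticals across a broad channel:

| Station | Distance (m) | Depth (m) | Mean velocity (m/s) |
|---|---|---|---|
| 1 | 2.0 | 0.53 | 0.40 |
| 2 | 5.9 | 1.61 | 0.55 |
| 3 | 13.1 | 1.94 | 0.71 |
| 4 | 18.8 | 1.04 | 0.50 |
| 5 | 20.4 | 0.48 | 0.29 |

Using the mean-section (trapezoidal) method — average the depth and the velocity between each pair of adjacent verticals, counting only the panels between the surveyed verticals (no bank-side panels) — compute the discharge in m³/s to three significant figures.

Panel 1-2: Δb = 3.9 m, d̄ = (0.53+1.61)/2 = 1.07, v̄ = (0.40+0.55)/2 = 0.475 → q = 3.9×1.07×0.475 = 1.982 m³/s
Panel 2-3: Δb = 7.2 m, d̄ = (1.61+1.94)/2 = 1.775, v̄ = (0.55+0.71)/2 = 0.63 → q = 7.2×1.775×0.63 = 8.051 m³/s
Panel 3-4: Δb = 5.7 m, d̄ = (1.94+1.04)/2 = 1.49, v̄ = (0.71+0.50)/2 = 0.605 → q = 5.7×1.49×0.605 = 5.138 m³/s
Panel 4-5: Δb = 1.6 m, d̄ = (1.04+0.48)/2 = 0.76, v̄ = (0.50+0.29)/2 = 0.395 → q = 1.6×0.76×0.395 = 0.4803 m³/s
Q = Σ q = 15.65 m³/s

15.7 m³/s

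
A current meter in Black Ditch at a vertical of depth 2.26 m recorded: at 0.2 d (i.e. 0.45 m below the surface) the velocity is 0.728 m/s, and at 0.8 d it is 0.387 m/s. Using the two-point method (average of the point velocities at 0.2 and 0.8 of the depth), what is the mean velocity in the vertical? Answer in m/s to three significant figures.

0.558 m/s

v̄ = (0.728 + 0.387) / 2 = 0.5575 m/s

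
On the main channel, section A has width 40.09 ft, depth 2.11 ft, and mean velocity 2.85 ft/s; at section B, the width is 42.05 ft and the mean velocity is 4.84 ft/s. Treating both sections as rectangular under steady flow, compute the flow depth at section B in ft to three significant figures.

1.18 ft

Q = A₁V₁ = (40.09×2.11) × 2.85 = 241.1 ft³/s
d₂ = Q/(b₂ V₂) = 241.1/(42.05×4.84) = 1.185 ft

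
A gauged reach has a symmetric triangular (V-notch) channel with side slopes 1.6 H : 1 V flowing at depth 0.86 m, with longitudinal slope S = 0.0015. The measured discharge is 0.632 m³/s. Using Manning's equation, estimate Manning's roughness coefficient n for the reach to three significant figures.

0.0370

A = z·y² = 1.6×0.86² = 1.183 m²
P = 2y√(1+z²) = 2×0.86×√(1+1.6²) = 3.245 m
R = A/P = 1.183/3.245 = 0.3646 m
n = (1/Q)·A·R^(2/3)·S^(1/2) = (1/0.632) × 1.183 × 0.5104 × 0.03873 = 0.03701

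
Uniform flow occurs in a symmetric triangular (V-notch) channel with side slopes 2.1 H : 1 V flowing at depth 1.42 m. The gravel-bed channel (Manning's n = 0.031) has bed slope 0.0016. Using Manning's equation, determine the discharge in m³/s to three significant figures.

A = z·y² = 2.1×1.42² = 4.234 m²
P = 2y√(1+z²) = 2×1.42×√(1+2.1²) = 6.606 m
R = A/P = 4.234/6.606 = 0.6410 m
Q = (1/n)·A·R^(2/3)·S^(1/2) = (1/0.031) × 4.234 × 0.6410^(2/3) × 0.0016^(1/2) = 4.062 m³/s

4.06 m³/s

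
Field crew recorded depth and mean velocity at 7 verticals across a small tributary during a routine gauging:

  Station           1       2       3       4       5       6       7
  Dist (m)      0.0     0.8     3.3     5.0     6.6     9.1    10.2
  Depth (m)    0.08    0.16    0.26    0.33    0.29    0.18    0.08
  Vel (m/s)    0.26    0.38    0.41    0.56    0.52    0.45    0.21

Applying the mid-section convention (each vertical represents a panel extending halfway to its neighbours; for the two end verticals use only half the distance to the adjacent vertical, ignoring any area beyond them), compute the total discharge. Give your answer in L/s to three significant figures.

w_1 = (0.8 − 0.0)/2 = 0.4 m; q_1 = 0.26 × 0.08 × 0.4 = 0.008320 m³/s
w_2 = (3.3 − 0.0)/2 = 1.65 m; q_2 = 0.38 × 0.16 × 1.65 = 0.1003 m³/s
w_3 = (5.0 − 0.8)/2 = 2.1 m; q_3 = 0.41 × 0.26 × 2.1 = 0.2239 m³/s
w_4 = (6.6 − 3.3)/2 = 1.65 m; q_4 = 0.56 × 0.33 × 1.65 = 0.3049 m³/s
w_5 = (9.1 − 5.0)/2 = 2.05 m; q_5 = 0.52 × 0.29 × 2.05 = 0.3091 m³/s
w_6 = (10.2 − 6.6)/2 = 1.8 m; q_6 = 0.45 × 0.18 × 1.8 = 0.1458 m³/s
w_7 = (10.2 − 9.1)/2 = 0.55 m; q_7 = 0.21 × 0.08 × 0.55 = 0.009240 m³/s
Q = Σ qᵢ = 1.102 m³/s
= 1.102 × 1000 = 1102 L/s

1100 L/s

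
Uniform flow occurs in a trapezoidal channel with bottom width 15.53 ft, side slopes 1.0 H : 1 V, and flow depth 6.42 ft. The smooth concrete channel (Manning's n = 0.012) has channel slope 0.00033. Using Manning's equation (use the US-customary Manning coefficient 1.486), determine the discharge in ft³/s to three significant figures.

823 ft³/s

A = (b + z·y)·y = (15.53 + 1.0×6.42)×6.42 = 140.9 ft²
P = b + 2y√(1+z²) = 15.53 + 2×6.42×√(1+1.0²) = 33.69 ft
R = A/P = 140.9/33.69 = 4.183 ft
Q = (1.486/n)·A·R^(2/3)·S^(1/2) = (1.486/0.012) × 140.9 × 4.183^(2/3) × 0.00033^(1/2) = 823.0 ft³/s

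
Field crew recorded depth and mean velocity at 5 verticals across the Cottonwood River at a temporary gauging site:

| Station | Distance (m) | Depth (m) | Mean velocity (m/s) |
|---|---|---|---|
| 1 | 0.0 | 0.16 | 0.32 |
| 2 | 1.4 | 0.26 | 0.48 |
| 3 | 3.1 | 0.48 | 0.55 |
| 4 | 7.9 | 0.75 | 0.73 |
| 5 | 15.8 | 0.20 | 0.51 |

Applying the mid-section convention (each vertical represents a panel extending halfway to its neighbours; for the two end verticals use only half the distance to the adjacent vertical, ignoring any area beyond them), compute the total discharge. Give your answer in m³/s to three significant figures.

w_1 = (1.4 − 0.0)/2 = 0.7 m; q_1 = 0.32 × 0.16 × 0.7 = 0.03584 m³/s
w_2 = (3.1 − 0.0)/2 = 1.55 m; q_2 = 0.48 × 0.26 × 1.55 = 0.1934 m³/s
w_3 = (7.9 − 1.4)/2 = 3.25 m; q_3 = 0.55 × 0.48 × 3.25 = 0.8580 m³/s
w_4 = (15.8 − 3.1)/2 = 6.35 m; q_4 = 0.73 × 0.75 × 6.35 = 3.477 m³/s
w_5 = (15.8 − 7.9)/2 = 3.95 m; q_5 = 0.51 × 0.20 × 3.95 = 0.4029 m³/s
Q = Σ qᵢ = 4.967 m³/s

4.97 m³/s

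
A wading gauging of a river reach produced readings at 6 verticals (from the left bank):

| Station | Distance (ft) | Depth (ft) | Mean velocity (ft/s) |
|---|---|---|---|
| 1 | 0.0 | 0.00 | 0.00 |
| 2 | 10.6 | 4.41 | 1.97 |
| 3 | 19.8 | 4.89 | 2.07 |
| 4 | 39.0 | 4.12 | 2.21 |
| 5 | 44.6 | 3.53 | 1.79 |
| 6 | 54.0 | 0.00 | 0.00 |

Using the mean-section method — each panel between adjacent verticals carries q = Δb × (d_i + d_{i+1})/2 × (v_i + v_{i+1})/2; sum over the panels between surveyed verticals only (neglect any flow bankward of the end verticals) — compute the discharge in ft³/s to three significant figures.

Panel 1-2: Δb = 10.6 ft, d̄ = (0.00+4.41)/2 = 2.205, v̄ = (0.00+1.97)/2 = 0.985 → q = 10.6×2.205×0.985 = 23.02 ft³/s
Panel 2-3: Δb = 9.2 ft, d̄ = (4.41+4.89)/2 = 4.65, v̄ = (1.97+2.07)/2 = 2.02 → q = 9.2×4.65×2.02 = 86.42 ft³/s
Panel 3-4: Δb = 19.2 ft, d̄ = (4.89+4.12)/2 = 4.505, v̄ = (2.07+2.21)/2 = 2.14 → q = 19.2×4.505×2.14 = 185.1 ft³/s
Panel 4-5: Δb = 5.6 ft, d̄ = (4.12+3.53)/2 = 3.825, v̄ = (2.21+1.79)/2 = 2 → q = 5.6×3.825×2 = 42.84 ft³/s
Panel 5-6: Δb = 9.4 ft, d̄ = (3.53+0.00)/2 = 1.765, v̄ = (1.79+0.00)/2 = 0.895 → q = 9.4×1.765×0.895 = 14.85 ft³/s
Q = Σ q = 352.2 ft³/s

352 ft³/s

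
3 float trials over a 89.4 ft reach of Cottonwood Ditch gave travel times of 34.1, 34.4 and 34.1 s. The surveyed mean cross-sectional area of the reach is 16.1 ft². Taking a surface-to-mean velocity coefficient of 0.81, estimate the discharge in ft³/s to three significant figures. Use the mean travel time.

t̄ = (34.1 + 34.4 + 34.1) / 3 = 34.2 s
v_surface = L / t̄ = 89.4 / 34.2 = 2.614 ft/s
v_mean = 0.81 × 2.614 = 2.117 ft/s
Q = A × v_mean = 16.1 × 2.117 = 34.09 ft³/s

34.1 ft³/s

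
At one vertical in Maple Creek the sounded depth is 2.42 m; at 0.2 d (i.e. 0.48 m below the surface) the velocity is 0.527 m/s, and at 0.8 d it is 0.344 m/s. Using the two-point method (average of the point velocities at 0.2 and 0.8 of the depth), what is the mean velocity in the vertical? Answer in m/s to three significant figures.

0.436 m/s

v̄ = (0.527 + 0.344) / 2 = 0.4355 m/s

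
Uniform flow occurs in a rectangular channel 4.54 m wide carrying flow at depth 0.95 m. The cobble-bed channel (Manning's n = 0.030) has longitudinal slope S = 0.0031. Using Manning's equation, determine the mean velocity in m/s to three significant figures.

A = b·y = 4.54 × 0.95 = 4.313 m²
P = b + 2y = 4.54 + 2×0.95 = 6.440 m
R = A/P = 4.313/6.440 = 0.6697 m
Q = (1/n)·A·R^(2/3)·S^(1/2) = (1/0.030) × 4.313 × 0.6697^(2/3) × 0.0031^(1/2) = 6.127 m³/s
V = Q/A = 6.127/4.313 = 1.421 m/s

1.42 m/s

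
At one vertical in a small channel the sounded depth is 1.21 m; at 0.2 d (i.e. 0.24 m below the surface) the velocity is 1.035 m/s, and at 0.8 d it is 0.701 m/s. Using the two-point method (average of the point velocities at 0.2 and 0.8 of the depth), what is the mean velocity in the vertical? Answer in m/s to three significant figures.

0.868 m/s

v̄ = (1.035 + 0.701) / 2 = 0.8680 m/s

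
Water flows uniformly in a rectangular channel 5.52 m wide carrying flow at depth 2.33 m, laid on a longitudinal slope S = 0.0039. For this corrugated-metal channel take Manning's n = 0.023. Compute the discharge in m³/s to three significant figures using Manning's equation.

40.8 m³/s

A = b·y = 5.52 × 2.33 = 12.86 m²
P = b + 2y = 5.52 + 2×2.33 = 10.18 m
R = A/P = 12.86/10.18 = 1.263 m
Q = (1/n)·A·R^(2/3)·S^(1/2) = (1/0.023) × 12.86 × 1.263^(2/3) × 0.0039^(1/2) = 40.81 m³/s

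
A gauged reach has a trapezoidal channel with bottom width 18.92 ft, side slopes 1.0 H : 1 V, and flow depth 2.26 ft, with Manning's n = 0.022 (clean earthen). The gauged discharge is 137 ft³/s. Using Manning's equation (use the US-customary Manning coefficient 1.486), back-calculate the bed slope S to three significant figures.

0.000768

A = (b + z·y)·y = (18.92 + 1.0×2.26)×2.26 = 47.87 ft²
P = b + 2y√(1+z²) = 18.92 + 2×2.26×√(1+1.0²) = 25.31 ft
R = A/P = 47.87/25.31 = 1.891 ft
S = (Q·n / (1.486·A·R^(2/3)))² = (137×0.022 / (1.486×47.87×1.529))² = 0.0007678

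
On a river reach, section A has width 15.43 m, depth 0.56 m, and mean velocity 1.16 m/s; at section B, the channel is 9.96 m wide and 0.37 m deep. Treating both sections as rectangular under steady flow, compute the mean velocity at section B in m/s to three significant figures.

Q = A₁V₁ = (15.43×0.56) × 1.16 = 10.02 m³/s
A₂ = 9.96 × 0.37 = 3.685 m²
V₂ = Q/A₂ = 10.02/3.685 = 2.720 m/s

2.72 m/s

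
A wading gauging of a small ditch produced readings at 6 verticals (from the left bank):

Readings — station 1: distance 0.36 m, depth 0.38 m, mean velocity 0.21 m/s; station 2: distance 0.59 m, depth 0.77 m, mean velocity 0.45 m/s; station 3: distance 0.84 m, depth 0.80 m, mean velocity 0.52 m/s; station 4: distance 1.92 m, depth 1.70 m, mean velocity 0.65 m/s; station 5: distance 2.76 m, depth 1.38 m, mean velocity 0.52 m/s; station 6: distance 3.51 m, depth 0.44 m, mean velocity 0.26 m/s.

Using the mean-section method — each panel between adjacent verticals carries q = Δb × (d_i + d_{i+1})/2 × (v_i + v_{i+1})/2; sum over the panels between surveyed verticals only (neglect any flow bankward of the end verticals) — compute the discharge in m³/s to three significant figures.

Panel 1-2: Δb = 0.23 m, d̄ = (0.38+0.77)/2 = 0.575, v̄ = (0.21+0.45)/2 = 0.33 → q = 0.23×0.575×0.33 = 0.04364 m³/s
Panel 2-3: Δb = 0.25 m, d̄ = (0.77+0.80)/2 = 0.785, v̄ = (0.45+0.52)/2 = 0.485 → q = 0.25×0.785×0.485 = 0.09518 m³/s
Panel 3-4: Δb = 1.08 m, d̄ = (0.80+1.70)/2 = 1.25, v̄ = (0.52+0.65)/2 = 0.585 → q = 1.08×1.25×0.585 = 0.7898 m³/s
Panel 4-5: Δb = 0.84 m, d̄ = (1.70+1.38)/2 = 1.54, v̄ = (0.65+0.52)/2 = 0.585 → q = 0.84×1.54×0.585 = 0.7568 m³/s
Panel 5-6: Δb = 0.75 m, d̄ = (1.38+0.44)/2 = 0.91, v̄ = (0.52+0.26)/2 = 0.39 → q = 0.75×0.91×0.39 = 0.2662 m³/s
Q = Σ q = 1.952 m³/s

1.95 m³/s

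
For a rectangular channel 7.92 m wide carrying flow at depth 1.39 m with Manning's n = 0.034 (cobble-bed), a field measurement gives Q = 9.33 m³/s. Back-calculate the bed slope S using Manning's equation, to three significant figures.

0.000799

A = b·y = 7.92 × 1.39 = 11.01 m²
P = b + 2y = 7.92 + 2×1.39 = 10.70 m
R = A/P = 11.01/10.70 = 1.029 m
S = (Q·n / (1·A·R^(2/3)))² = (9.33×0.034 / (1×11.01×1.019))² = 0.0007994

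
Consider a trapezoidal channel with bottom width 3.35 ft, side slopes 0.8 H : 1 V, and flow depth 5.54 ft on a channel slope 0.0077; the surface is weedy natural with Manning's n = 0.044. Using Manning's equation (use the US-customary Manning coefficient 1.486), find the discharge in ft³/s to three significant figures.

233 ft³/s

A = (b + z·y)·y = (3.35 + 0.8×5.54)×5.54 = 43.11 ft²
P = b + 2y√(1+z²) = 3.35 + 2×5.54×√(1+0.8²) = 17.54 ft
R = A/P = 43.11/17.54 = 2.458 ft
Q = (1.486/n)·A·R^(2/3)·S^(1/2) = (1.486/0.044) × 43.11 × 2.458^(2/3) × 0.0077^(1/2) = 232.7 ft³/s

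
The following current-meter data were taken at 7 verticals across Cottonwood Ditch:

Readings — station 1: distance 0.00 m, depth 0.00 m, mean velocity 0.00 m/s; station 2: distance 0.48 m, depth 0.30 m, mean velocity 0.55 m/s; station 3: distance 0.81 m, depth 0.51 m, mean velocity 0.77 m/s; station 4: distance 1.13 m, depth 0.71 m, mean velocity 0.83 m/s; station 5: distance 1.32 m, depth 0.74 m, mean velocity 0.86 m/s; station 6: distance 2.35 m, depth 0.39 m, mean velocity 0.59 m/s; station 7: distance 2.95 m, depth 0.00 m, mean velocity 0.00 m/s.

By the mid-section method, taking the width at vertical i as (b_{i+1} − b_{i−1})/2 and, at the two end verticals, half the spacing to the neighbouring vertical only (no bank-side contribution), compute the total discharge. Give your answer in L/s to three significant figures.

w_2 = (0.81 − 0.00)/2 = 0.405 m; q_2 = 0.55 × 0.30 × 0.405 = 0.06683 m³/s
w_3 = (1.13 − 0.48)/2 = 0.325 m; q_3 = 0.77 × 0.51 × 0.325 = 0.1276 m³/s
w_4 = (1.32 − 0.81)/2 = 0.255 m; q_4 = 0.83 × 0.71 × 0.255 = 0.1503 m³/s
w_5 = (2.35 − 1.13)/2 = 0.61 m; q_5 = 0.86 × 0.74 × 0.61 = 0.3882 m³/s
w_6 = (2.95 − 1.32)/2 = 0.815 m; q_6 = 0.59 × 0.39 × 0.815 = 0.1875 m³/s
Stations 1, 7 contribute zero (depth or velocity is 0).
Q = Σ qᵢ = 0.9205 m³/s
= 0.9205 × 1000 = 920.5 L/s

920 L/s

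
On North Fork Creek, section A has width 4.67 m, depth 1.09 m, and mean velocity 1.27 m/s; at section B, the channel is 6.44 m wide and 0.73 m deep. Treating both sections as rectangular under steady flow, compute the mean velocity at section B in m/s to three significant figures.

Q = A₁V₁ = (4.67×1.09) × 1.27 = 6.465 m³/s
A₂ = 6.44 × 0.73 = 4.701 m²
V₂ = Q/A₂ = 6.465/4.701 = 1.375 m/s

1.38 m/s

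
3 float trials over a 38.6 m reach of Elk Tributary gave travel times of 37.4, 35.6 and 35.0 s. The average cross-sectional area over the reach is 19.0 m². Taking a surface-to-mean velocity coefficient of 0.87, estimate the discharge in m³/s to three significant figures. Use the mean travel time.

t̄ = (37.4 + 35.6 + 35.0) / 3 = 36 s
v_surface = L / t̄ = 38.6 / 36 = 1.072 m/s
v_mean = 0.87 × 1.072 = 0.9328 m/s
Q = A × v_mean = 19.0 × 0.9328 = 17.72 m³/s

17.7 m³/s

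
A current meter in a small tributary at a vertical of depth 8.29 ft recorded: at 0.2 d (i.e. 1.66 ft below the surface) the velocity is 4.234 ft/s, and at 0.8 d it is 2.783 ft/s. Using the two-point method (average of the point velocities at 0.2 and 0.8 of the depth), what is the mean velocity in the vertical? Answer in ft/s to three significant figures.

3.51 ft/s

v̄ = (4.234 + 2.783) / 2 = 3.509 ft/s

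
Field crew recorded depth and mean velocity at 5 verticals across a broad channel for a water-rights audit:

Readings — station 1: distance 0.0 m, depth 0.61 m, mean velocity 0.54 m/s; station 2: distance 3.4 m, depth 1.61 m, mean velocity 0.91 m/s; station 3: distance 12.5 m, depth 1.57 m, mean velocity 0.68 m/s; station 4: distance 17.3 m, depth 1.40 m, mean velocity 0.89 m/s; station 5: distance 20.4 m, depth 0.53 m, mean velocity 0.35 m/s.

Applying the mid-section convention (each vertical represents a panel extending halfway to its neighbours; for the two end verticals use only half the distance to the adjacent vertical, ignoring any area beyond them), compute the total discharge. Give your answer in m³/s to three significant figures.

w_1 = (3.4 − 0.0)/2 = 1.7 m; q_1 = 0.54 × 0.61 × 1.7 = 0.5600 m³/s
w_2 = (12.5 − 0.0)/2 = 6.25 m; q_2 = 0.91 × 1.61 × 6.25 = 9.157 m³/s
w_3 = (17.3 − 3.4)/2 = 6.95 m; q_3 = 0.68 × 1.57 × 6.95 = 7.420 m³/s
w_4 = (20.4 − 12.5)/2 = 3.95 m; q_4 = 0.89 × 1.40 × 3.95 = 4.922 m³/s
w_5 = (20.4 − 17.3)/2 = 1.55 m; q_5 = 0.35 × 0.53 × 1.55 = 0.2875 m³/s
Q = Σ qᵢ = 22.35 m³/s

22.3 m³/s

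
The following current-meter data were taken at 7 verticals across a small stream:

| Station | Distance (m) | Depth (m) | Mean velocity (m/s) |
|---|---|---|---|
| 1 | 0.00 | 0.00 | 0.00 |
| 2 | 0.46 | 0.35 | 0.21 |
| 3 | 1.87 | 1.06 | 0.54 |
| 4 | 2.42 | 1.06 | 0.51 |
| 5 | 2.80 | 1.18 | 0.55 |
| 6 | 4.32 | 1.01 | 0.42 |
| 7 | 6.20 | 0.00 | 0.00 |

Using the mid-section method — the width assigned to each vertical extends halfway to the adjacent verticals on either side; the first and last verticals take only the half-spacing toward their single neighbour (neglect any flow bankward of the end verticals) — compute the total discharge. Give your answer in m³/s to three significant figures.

w_2 = (1.87 − 0.00)/2 = 0.935 m; q_2 = 0.21 × 0.35 × 0.935 = 0.06872 m³/s
w_3 = (2.42 − 0.46)/2 = 0.98 m; q_3 = 0.54 × 1.06 × 0.98 = 0.5610 m³/s
w_4 = (2.80 − 1.87)/2 = 0.465 m; q_4 = 0.51 × 1.06 × 0.465 = 0.2514 m³/s
w_5 = (4.32 − 2.42)/2 = 0.95 m; q_5 = 0.55 × 1.18 × 0.95 = 0.6166 m³/s
w_6 = (6.20 − 2.80)/2 = 1.7 m; q_6 = 0.42 × 1.01 × 1.7 = 0.7211 m³/s
Stations 1, 7 contribute zero (depth or velocity is 0).
Q = Σ qᵢ = 2.219 m³/s

2.22 m³/s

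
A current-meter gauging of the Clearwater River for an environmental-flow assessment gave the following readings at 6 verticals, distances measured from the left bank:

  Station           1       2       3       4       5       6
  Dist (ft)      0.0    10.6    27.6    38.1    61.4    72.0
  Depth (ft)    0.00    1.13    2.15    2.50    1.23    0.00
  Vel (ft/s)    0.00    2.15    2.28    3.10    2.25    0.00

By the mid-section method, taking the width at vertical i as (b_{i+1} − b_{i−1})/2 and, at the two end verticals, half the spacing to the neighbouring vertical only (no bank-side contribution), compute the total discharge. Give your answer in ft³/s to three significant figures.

w_2 = (27.6 − 0.0)/2 = 13.8 ft; q_2 = 2.15 × 1.13 × 13.8 = 33.53 ft³/s
w_3 = (38.1 − 10.6)/2 = 13.75 ft; q_3 = 2.28 × 2.15 × 13.75 = 67.40 ft³/s
w_4 = (61.4 − 27.6)/2 = 16.9 ft; q_4 = 3.10 × 2.50 × 16.9 = 131.0 ft³/s
w_5 = (72.0 − 38.1)/2 = 16.95 ft; q_5 = 2.25 × 1.23 × 16.95 = 46.91 ft³/s
Stations 1, 6 contribute zero (depth or velocity is 0).
Q = Σ qᵢ = 278.8 ft³/s

279 ft³/s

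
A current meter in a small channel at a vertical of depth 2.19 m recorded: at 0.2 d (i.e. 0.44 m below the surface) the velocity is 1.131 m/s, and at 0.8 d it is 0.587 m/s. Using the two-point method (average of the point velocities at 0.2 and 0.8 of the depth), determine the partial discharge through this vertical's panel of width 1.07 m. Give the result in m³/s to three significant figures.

v̄ = (1.131 + 0.587) / 2 = 0.8590 m/s
q = v̄ × d × w = 0.8590 × 2.19 × 1.07 = 2.013 m³/s

2.01 m³/s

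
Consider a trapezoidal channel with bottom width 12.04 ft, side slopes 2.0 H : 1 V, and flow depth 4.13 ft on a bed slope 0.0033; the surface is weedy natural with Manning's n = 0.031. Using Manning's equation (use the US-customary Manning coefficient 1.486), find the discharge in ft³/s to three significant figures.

A = (b + z·y)·y = (12.04 + 2.0×4.13)×4.13 = 83.84 ft²
P = b + 2y√(1+z²) = 12.04 + 2×4.13×√(1+2.0²) = 30.51 ft
R = A/P = 83.84/30.51 = 2.748 ft
Q = (1.486/n)·A·R^(2/3)·S^(1/2) = (1.486/0.031) × 83.84 × 2.748^(2/3) × 0.0033^(1/2) = 452.9 ft³/s

453 ft³/s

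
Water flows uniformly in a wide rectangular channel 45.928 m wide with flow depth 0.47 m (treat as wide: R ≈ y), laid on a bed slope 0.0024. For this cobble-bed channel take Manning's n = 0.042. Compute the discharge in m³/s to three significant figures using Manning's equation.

A = b·y = 45.928 × 0.47 = 21.59 m²
Wide channel: R ≈ y = 0.47 m
Q = (1/n)·A·R^(2/3)·S^(1/2) = (1/0.042) × 21.59 × 0.4700^(2/3) × 0.0024^(1/2) = 15.22 m³/s

15.2 m³/s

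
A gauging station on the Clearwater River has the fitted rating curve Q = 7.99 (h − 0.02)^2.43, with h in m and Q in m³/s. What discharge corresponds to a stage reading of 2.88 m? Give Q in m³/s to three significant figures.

103 m³/s

Q = 7.99 × (2.88 − 0.02)^2.43 = 7.99 × 2.86^2.43 = 102.7 m³/s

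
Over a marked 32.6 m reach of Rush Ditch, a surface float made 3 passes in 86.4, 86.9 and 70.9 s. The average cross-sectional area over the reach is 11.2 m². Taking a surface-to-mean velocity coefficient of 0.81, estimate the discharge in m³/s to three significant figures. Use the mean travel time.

t̄ = (86.4 + 86.9 + 70.9) / 3 = 81.4 s
v_surface = L / t̄ = 32.6 / 81.4 = 0.4005 m/s
v_mean = 0.81 × 0.4005 = 0.3244 m/s
Q = A × v_mean = 11.2 × 0.3244 = 3.633 m³/s

3.63 m³/s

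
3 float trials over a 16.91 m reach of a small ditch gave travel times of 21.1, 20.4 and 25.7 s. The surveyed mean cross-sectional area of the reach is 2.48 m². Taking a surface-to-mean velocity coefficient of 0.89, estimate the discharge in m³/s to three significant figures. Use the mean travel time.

t̄ = (21.1 + 20.4 + 25.7) / 3 = 22.4 s
v_surface = L / t̄ = 16.91 / 22.4 = 0.7549 m/s
v_mean = 0.89 × 0.7549 = 0.6719 m/s
Q = A × v_mean = 2.48 × 0.6719 = 1.666 m³/s

1.67 m³/s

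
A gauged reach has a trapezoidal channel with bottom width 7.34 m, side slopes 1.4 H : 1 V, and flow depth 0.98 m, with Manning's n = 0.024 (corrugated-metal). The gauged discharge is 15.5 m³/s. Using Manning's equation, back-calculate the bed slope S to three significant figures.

0.00257

A = (b + z·y)·y = (7.34 + 1.4×0.98)×0.98 = 8.538 m²
P = b + 2y√(1+z²) = 7.34 + 2×0.98×√(1+1.4²) = 10.71 m
R = A/P = 8.538/10.71 = 0.7970 m
S = (Q·n / (1·A·R^(2/3)))² = (15.5×0.024 / (1×8.538×0.8596))² = 0.002569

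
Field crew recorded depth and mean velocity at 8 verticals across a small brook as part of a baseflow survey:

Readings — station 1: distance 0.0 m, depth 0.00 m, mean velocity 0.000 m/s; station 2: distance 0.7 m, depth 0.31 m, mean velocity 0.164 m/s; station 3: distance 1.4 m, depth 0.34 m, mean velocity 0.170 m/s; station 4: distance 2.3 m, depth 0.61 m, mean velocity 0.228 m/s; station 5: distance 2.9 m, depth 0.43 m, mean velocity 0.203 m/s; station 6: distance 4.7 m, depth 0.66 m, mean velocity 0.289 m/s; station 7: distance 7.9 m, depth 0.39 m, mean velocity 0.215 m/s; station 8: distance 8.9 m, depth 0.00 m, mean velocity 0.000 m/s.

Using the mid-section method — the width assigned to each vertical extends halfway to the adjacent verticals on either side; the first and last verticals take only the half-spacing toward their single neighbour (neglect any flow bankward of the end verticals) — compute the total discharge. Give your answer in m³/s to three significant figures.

w_2 = (1.4 − 0.0)/2 = 0.7 m; q_2 = 0.164 × 0.31 × 0.7 = 0.03559 m³/s
w_3 = (2.3 − 0.7)/2 = 0.8 m; q_3 = 0.170 × 0.34 × 0.8 = 0.04624 m³/s
w_4 = (2.9 − 1.4)/2 = 0.75 m; q_4 = 0.228 × 0.61 × 0.75 = 0.1043 m³/s
w_5 = (4.7 − 2.3)/2 = 1.2 m; q_5 = 0.203 × 0.43 × 1.2 = 0.1047 m³/s
w_6 = (7.9 − 2.9)/2 = 2.5 m; q_6 = 0.289 × 0.66 × 2.5 = 0.4769 m³/s
w_7 = (8.9 − 4.7)/2 = 2.1 m; q_7 = 0.215 × 0.39 × 2.1 = 0.1761 m³/s
Stations 1, 8 contribute zero (depth or velocity is 0).
Q = Σ qᵢ = 0.9438 m³/s

0.944 m³/s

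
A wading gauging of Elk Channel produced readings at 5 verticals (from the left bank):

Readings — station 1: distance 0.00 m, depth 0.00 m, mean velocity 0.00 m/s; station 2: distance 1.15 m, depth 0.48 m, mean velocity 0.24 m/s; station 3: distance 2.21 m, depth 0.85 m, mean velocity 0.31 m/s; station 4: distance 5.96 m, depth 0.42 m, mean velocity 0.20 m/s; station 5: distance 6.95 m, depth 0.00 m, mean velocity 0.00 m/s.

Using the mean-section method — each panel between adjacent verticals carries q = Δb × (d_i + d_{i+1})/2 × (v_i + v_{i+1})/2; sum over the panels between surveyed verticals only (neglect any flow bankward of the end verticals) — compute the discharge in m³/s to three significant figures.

Panel 1-2: Δb = 1.15 m, d̄ = (0.00+0.48)/2 = 0.24, v̄ = (0.00+0.24)/2 = 0.12 → q = 1.15×0.24×0.12 = 0.03312 m³/s
Panel 2-3: Δb = 1.06 m, d̄ = (0.48+0.85)/2 = 0.665, v̄ = (0.24+0.31)/2 = 0.275 → q = 1.06×0.665×0.275 = 0.1938 m³/s
Panel 3-4: Δb = 3.75 m, d̄ = (0.85+0.42)/2 = 0.635, v̄ = (0.31+0.20)/2 = 0.255 → q = 3.75×0.635×0.255 = 0.6072 m³/s
Panel 4-5: Δb = 0.99 m, d̄ = (0.42+0.00)/2 = 0.21, v̄ = (0.20+0.00)/2 = 0.1 → q = 0.99×0.21×0.1 = 0.02079 m³/s
Q = Σ q = 0.8550 m³/s

0.855 m³/s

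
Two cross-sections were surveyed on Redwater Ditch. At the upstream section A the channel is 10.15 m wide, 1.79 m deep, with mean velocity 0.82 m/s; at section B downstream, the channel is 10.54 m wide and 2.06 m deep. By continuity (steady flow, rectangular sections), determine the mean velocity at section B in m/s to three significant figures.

0.686 m/s

Q = A₁V₁ = (10.15×1.79) × 0.82 = 14.90 m³/s
A₂ = 10.54 × 2.06 = 21.71 m²
V₂ = Q/A₂ = 14.90/21.71 = 0.6862 m/s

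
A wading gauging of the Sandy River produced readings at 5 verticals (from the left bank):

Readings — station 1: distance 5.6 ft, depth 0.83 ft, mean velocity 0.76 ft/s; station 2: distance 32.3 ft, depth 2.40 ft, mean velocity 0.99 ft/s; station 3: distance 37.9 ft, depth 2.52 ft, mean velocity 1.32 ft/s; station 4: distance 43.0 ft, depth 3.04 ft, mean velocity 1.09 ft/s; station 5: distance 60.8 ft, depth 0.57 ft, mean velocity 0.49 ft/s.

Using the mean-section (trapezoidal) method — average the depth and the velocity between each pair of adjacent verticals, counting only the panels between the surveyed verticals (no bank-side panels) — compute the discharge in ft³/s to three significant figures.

Panel 1-2: Δb = 26.7 ft, d̄ = (0.83+2.40)/2 = 1.615, v̄ = (0.76+0.99)/2 = 0.875 → q = 26.7×1.615×0.875 = 37.73 ft³/s
Panel 2-3: Δb = 5.6 ft, d̄ = (2.40+2.52)/2 = 2.46, v̄ = (0.99+1.32)/2 = 1.155 → q = 5.6×2.46×1.155 = 15.91 ft³/s
Panel 3-4: Δb = 5.1 ft, d̄ = (2.52+3.04)/2 = 2.78, v̄ = (1.32+1.09)/2 = 1.205 → q = 5.1×2.78×1.205 = 17.08 ft³/s
Panel 4-5: Δb = 17.8 ft, d̄ = (3.04+0.57)/2 = 1.805, v̄ = (1.09+0.49)/2 = 0.79 → q = 17.8×1.805×0.79 = 25.38 ft³/s
Q = Σ q = 96.11 ft³/s

96.1 ft³/s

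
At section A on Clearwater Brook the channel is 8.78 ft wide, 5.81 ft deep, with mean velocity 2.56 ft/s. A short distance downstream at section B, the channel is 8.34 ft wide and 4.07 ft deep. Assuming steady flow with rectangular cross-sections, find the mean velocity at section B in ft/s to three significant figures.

Q = A₁V₁ = (8.78×5.81) × 2.56 = 130.6 ft³/s
A₂ = 8.34 × 4.07 = 33.94 ft²
V₂ = Q/A₂ = 130.6/33.94 = 3.847 ft/s

3.85 ft/s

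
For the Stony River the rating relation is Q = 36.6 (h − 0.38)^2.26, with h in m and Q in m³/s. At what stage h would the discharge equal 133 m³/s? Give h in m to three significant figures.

h − h₀ = (Q/C)^(1/b) = (133/36.6)^(1/2.26) = 1.770 m
h = 0.38 + 1.770 = 2.150 m

2.15 m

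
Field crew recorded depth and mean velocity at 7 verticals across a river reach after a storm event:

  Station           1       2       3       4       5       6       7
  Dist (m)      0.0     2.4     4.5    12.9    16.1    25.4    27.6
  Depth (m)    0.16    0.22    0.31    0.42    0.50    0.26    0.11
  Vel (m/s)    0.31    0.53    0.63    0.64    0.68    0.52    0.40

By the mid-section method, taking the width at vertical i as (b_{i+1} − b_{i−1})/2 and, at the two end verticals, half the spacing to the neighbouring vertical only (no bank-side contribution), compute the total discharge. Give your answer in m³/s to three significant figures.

5.86 m³/s

w_1 = (2.4 − 0.0)/2 = 1.2 m; q_1 = 0.31 × 0.16 × 1.2 = 0.05952 m³/s
w_2 = (4.5 − 0.0)/2 = 2.25 m; q_2 = 0.53 × 0.22 × 2.25 = 0.2624 m³/s
w_3 = (12.9 − 2.4)/2 = 5.25 m; q_3 = 0.63 × 0.31 × 5.25 = 1.025 m³/s
w_4 = (16.1 − 4.5)/2 = 5.8 m; q_4 = 0.64 × 0.42 × 5.8 = 1.559 m³/s
w_5 = (25.4 − 12.9)/2 = 6.25 m; q_5 = 0.68 × 0.50 × 6.25 = 2.125 m³/s
w_6 = (27.6 − 16.1)/2 = 5.75 m; q_6 = 0.52 × 0.26 × 5.75 = 0.7774 m³/s
w_7 = (27.6 − 25.4)/2 = 1.1 m; q_7 = 0.40 × 0.11 × 1.1 = 0.04840 m³/s
Q = Σ qᵢ = 5.857 m³/s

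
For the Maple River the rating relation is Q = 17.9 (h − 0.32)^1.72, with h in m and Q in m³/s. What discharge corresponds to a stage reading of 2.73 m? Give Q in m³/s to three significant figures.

Q = 17.9 × (2.73 − 0.32)^1.72 = 17.9 × 2.41^1.72 = 81.27 m³/s

81.3 m³/s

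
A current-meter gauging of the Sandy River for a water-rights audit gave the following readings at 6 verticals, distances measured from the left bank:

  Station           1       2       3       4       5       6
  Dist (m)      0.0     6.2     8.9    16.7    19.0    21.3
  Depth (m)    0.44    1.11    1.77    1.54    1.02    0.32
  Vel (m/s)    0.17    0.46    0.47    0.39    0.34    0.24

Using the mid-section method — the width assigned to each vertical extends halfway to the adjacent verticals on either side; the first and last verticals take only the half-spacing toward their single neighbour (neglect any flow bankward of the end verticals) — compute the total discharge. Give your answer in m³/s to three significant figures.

10.8 m³/s

w_1 = (6.2 − 0.0)/2 = 3.1 m; q_1 = 0.17 × 0.44 × 3.1 = 0.2319 m³/s
w_2 = (8.9 − 0.0)/2 = 4.45 m; q_2 = 0.46 × 1.11 × 4.45 = 2.272 m³/s
w_3 = (16.7 − 6.2)/2 = 5.25 m; q_3 = 0.47 × 1.77 × 5.25 = 4.367 m³/s
w_4 = (19.0 − 8.9)/2 = 5.05 m; q_4 = 0.39 × 1.54 × 5.05 = 3.033 m³/s
w_5 = (21.3 − 16.7)/2 = 2.3 m; q_5 = 0.34 × 1.02 × 2.3 = 0.7976 m³/s
w_6 = (21.3 − 19.0)/2 = 1.15 m; q_6 = 0.24 × 0.32 × 1.15 = 0.08832 m³/s
Q = Σ qᵢ = 10.79 m³/s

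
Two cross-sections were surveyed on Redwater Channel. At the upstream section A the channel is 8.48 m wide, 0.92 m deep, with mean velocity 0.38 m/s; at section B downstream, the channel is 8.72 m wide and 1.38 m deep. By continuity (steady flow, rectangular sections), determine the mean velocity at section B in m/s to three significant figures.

0.246 m/s

Q = A₁V₁ = (8.48×0.92) × 0.38 = 2.965 m³/s
A₂ = 8.72 × 1.38 = 12.03 m²
V₂ = Q/A₂ = 2.965/12.03 = 0.2464 m/s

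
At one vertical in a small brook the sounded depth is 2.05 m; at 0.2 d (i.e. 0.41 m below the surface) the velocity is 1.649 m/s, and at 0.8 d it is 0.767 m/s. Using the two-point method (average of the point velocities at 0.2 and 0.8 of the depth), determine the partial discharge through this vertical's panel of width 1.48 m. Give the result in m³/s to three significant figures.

v̄ = (1.649 + 0.767) / 2 = 1.208 m/s
q = v̄ × d × w = 1.208 × 2.05 × 1.48 = 3.665 m³/s

3.67 m³/s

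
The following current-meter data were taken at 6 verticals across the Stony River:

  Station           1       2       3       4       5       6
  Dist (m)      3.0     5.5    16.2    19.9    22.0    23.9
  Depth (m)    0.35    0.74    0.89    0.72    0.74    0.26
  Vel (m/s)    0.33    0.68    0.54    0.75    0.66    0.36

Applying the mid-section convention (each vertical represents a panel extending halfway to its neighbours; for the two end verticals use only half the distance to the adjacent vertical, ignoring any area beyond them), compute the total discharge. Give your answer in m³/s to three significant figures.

w_1 = (5.5 − 3.0)/2 = 1.25 m; q_1 = 0.33 × 0.35 × 1.25 = 0.1444 m³/s
w_2 = (16.2 − 3.0)/2 = 6.6 m; q_2 = 0.68 × 0.74 × 6.6 = 3.321 m³/s
w_3 = (19.9 − 5.5)/2 = 7.2 m; q_3 = 0.54 × 0.89 × 7.2 = 3.460 m³/s
w_4 = (22.0 − 16.2)/2 = 2.9 m; q_4 = 0.75 × 0.72 × 2.9 = 1.566 m³/s
w_5 = (23.9 − 19.9)/2 = 2 m; q_5 = 0.66 × 0.74 × 2 = 0.9768 m³/s
w_6 = (23.9 − 22.0)/2 = 0.95 m; q_6 = 0.36 × 0.26 × 0.95 = 0.08892 m³/s
Q = Σ qᵢ = 9.558 m³/s

9.56 m³/s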